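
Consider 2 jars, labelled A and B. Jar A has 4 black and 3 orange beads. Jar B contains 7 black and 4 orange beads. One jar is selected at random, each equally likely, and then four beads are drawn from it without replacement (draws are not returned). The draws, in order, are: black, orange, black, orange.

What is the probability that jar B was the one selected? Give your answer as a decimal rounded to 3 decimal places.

0.426

Under each hypothesis, the probability of the observed sequence is: P(data | jar A) = (4/7)(3/6)(3/5)(2/4) = 3/35; P(data | jar B) = (7/11)(4/10)(6/9)(3/8) = 7/110.
Weighting by the prior gives 1/2 · 3/35 = 3/70, 1/2 · 7/110 = 7/220; summing to 23/308.
By Bayes' rule, P(jar B | data) = (7/220) / (23/308) = 49/115.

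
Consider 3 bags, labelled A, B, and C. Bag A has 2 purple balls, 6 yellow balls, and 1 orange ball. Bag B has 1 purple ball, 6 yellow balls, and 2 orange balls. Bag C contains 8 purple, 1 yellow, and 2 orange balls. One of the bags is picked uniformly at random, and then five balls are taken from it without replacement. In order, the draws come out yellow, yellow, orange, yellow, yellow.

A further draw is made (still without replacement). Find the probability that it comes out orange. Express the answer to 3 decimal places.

Under each hypothesis, the probability of the observed sequence is: P(data | bag A) = (6/9)(5/8)(1/7)(4/6)(3/5) = 1/42; P(data | bag B) = (6/9)(5/8)(2/7)(4/6)(3/5) = 1/21; P(data | bag C) = (1/11)(0/10) = 0.
The prior-weighted likelihoods are 1/3 · 1/42 = 1/126, 1/3 · 1/21 = 1/63, 1/3 · 0 = 0; summing to 1/42.
Normalising, the posterior is P(bag A | data) = 1/3, P(bag B | data) = 2/3, P(bag C | data) = 0.
So P(orange next | data) = Σ P(orange next | H) P(H | data) = (0)(1/3) + (1/4)(2/3) = 1/6.

0.167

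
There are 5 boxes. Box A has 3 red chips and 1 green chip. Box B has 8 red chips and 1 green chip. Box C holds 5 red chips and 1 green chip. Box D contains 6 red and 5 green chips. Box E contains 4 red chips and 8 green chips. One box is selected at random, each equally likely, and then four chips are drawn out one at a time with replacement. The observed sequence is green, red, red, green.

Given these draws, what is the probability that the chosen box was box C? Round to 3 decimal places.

For each hypothesis, P(data | H) works out to: P(data | box A) = (1/4)(3/4)(3/4)(1/4) = 0.035156; P(data | box B) = (1/9)(8/9)(8/9)(1/9) = 0.0097546; P(data | box C) = (1/6)(5/6)(5/6)(1/6) = 0.01929; P(data | box D) = (5/11)(6/11)(6/11)(5/11) = 0.061471; P(data | box E) = (8/12)(4/12)(4/12)(8/12) = 0.049383.
Weighting by the prior gives 1/5 · 0.035156 = 0.0070313, 1/5 · 0.0097546 = 0.0019509, 1/5 · 0.01929 = 0.003858, 1/5 · 0.061471 = 0.012294, 1/5 · 0.049383 = 0.0098765; these sum to 0.035011.
By Bayes' rule, P(box C | data) = (0.003858) / (0.035011) = 0.11019.

0.110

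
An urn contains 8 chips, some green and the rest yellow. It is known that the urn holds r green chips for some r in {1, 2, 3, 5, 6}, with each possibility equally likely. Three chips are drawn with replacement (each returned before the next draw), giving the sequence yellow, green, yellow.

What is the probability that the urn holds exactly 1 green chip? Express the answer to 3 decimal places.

Under each hypothesis, the probability of the observed sequence is: P(data | r = 1) = (7/8)(1/8)(7/8) = 0.095703; P(data | r = 2) = (6/8)(2/8)(6/8) = 0.14062; P(data | r = 3) = (5/8)(3/8)(5/8) = 0.14648; P(data | r = 5) = (3/8)(5/8)(3/8) = 0.087891; P(data | r = 6) = (2/8)(6/8)(2/8) = 0.046875.
Multiplying each by its prior: 1/5 · 0.095703 = 0.019141, 1/5 · 0.14062 = 0.028125, 1/5 · 0.14648 = 0.029297, 1/5 · 0.087891 = 0.017578, 1/5 · 0.046875 = 0.009375; these sum to 0.10352.
Therefore the posterior P(r = 1 | data) = (0.019141) / (0.10352) = 0.18491.

0.185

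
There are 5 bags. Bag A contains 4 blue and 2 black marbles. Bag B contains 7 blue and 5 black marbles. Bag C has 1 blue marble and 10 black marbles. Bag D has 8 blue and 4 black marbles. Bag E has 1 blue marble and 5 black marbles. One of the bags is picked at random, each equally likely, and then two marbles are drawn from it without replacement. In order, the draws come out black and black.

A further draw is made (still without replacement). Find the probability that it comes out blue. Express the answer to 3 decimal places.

Compute the likelihood of the observed sequence for each case: P(data | bag A) = (2/6)(1/5) = 1/15; P(data | bag B) = (5/12)(4/11) = 5/33; P(data | bag C) = (10/11)(9/10) = 9/11; P(data | bag D) = (4/12)(3/11) = 1/11; P(data | bag E) = (5/6)(4/5) = 2/3.
Weighting by the prior gives 1/5 · 1/15 = 1/75, 1/5 · 5/33 = 1/33, 1/5 · 9/11 = 9/55, 1/5 · 1/11 = 1/55, 1/5 · 2/3 = 2/15; with total 296/825.
Dividing through by the total gives posterior P(bag A | data) = 11/296, P(bag B | data) = 25/296, P(bag C | data) = 135/296, P(bag D | data) = 15/296, P(bag E | data) = 55/148.
The predictive probability is P(blue next | data) = (1)(11/296) + (7/10)(25/296) + (1/9)(135/296) + (4/5)(15/296) + (1/4)(55/148) = 83/296.

0.280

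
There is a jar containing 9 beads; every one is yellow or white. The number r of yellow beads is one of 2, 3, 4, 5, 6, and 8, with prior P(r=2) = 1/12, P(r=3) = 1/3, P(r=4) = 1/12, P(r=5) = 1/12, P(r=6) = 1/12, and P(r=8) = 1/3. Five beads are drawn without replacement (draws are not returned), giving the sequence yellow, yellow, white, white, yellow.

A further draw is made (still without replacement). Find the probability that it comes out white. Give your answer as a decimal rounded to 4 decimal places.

0.6136

Under each hypothesis, the probability of the observed sequence is: P(data | r = 2) = (2/9)(1/8)(7/7)(6/6)(0/5) = 0; P(data | r = 3) = (3/9)(2/8)(6/7)(5/6)(1/5) = 1/84; P(data | r = 4) = (4/9)(3/8)(5/7)(4/6)(2/5) = 2/63; P(data | r = 5) = (5/9)(4/8)(4/7)(3/6)(3/5) = 1/21; P(data | r = 6) = (6/9)(5/8)(3/7)(2/6)(4/5) = 1/21; P(data | r = 8) = (8/9)(7/8)(1/7)(0/6) = 0.
The prior-weighted likelihoods are 1/12 · 0 = 0, 1/3 · 1/84 = 1/252, 1/12 · 2/63 = 1/378, 1/12 · 1/21 = 1/252, 1/12 · 1/21 = 1/252, 1/3 · 0 = 0; with total 11/756.
Normalising, the posterior is P(r = 2 | data) = 0, P(r = 3 | data) = 3/11, P(r = 4 | data) = 2/11, P(r = 5 | data) = 3/11, P(r = 6 | data) = 3/11, P(r = 8 | data) = 0.
So P(white next | data) = Σ P(white next | H) P(H | data) = (1)(3/11) + (3/4)(2/11) + (1/2)(3/11) + (1/4)(3/11) = 27/44.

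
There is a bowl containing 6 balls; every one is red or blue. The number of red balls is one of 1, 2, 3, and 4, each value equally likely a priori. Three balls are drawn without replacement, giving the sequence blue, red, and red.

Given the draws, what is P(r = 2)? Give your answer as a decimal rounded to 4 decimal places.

0.1600

Under each hypothesis, the probability of the observed sequence is: P(data | r = 1) = (5/6)(1/5)(0/4) = 0; P(data | r = 2) = (4/6)(2/5)(1/4) = 1/15; P(data | r = 3) = (3/6)(3/5)(2/4) = 3/20; P(data | r = 4) = (2/6)(4/5)(3/4) = 1/5.
Weighting by the prior gives 1/4 · 0 = 0, 1/4 · 1/15 = 1/60, 1/4 · 3/20 = 3/80, 1/4 · 1/5 = 1/20; these sum to 5/48.
Therefore the posterior P(r = 2 | data) = (1/60) / (5/48) = 4/25.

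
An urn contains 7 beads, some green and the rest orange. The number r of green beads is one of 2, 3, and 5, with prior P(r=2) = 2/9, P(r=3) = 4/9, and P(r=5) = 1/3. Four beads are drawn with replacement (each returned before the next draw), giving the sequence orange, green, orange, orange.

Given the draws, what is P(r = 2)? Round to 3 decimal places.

0.360

The likelihood of the observed sequence under each hypothesis: P(data | r = 2) = (5/7)(2/7)(5/7)(5/7) = 0.10412; P(data | r = 3) = (4/7)(3/7)(4/7)(4/7) = 0.079967; P(data | r = 5) = (2/7)(5/7)(2/7)(2/7) = 0.01666.
Weighting by the prior gives 2/9 · 0.10412 = 0.023139, 4/9 · 0.079967 = 0.035541, 1/3 · 0.01666 = 0.0055532; summing to 0.064232.
So P(r = 2 | data) = (0.023139) / (0.064232) = 0.36023.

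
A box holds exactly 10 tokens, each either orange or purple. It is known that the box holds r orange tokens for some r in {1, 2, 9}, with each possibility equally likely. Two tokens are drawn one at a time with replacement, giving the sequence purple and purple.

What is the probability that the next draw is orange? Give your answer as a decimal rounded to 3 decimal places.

The likelihood of the observed sequence under each hypothesis: P(data | r = 1) = (9/10)(9/10) = 81/100; P(data | r = 2) = (8/10)(8/10) = 16/25; P(data | r = 9) = (1/10)(1/10) = 1/100.
Multiplying each by its prior: 1/3 · 81/100 = 27/100, 1/3 · 16/25 = 16/75, 1/3 · 1/100 = 1/300; with total 73/150.
Dividing through by the total gives posterior P(r = 1 | data) = 81/146, P(r = 2 | data) = 32/73, P(r = 9 | data) = 1/146.
So P(orange next | data) = Σ P(orange next | H) P(H | data) = (1/10)(81/146) + (1/5)(32/73) + (9/10)(1/146) = 109/730.

0.149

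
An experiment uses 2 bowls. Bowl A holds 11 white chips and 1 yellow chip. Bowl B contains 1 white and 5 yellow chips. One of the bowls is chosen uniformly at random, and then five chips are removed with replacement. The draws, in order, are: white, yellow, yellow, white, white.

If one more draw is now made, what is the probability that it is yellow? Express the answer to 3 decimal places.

For each hypothesis, P(data | H) works out to: P(data | bowl A) = (11/12)(1/12)(1/12)(11/12)(11/12) = 0.005349; P(data | bowl B) = (1/6)(5/6)(5/6)(1/6)(1/6) = 0.003215.
The prior-weighted likelihoods are 1/2 · 0.005349 = 0.0026745, 1/2 · 0.003215 = 0.0016075; summing to 0.004282.
The posterior is then P(bowl A | data) = 0.62459, P(bowl B | data) = 0.37541.
So P(yellow next | data) = Σ P(yellow next | H) P(H | data) = (1/12)(0.62459) + (5/6)(0.37541) = 0.36489.

0.365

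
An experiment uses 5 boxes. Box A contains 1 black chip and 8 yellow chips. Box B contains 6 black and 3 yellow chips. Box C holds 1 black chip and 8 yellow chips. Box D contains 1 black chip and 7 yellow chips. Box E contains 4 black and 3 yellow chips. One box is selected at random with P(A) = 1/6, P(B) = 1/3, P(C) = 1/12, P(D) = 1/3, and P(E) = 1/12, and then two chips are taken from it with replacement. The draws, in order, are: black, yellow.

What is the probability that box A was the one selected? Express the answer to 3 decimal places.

Compute the likelihood of the observed sequence for each case: P(data | box A) = (1/9)(8/9) = 0.098765; P(data | box B) = (6/9)(3/9) = 0.22222; P(data | box C) = (1/9)(8/9) = 0.098765; P(data | box D) = (1/8)(7/8) = 0.10938; P(data | box E) = (4/7)(3/7) = 0.2449.
Multiplying each by its prior: 1/6 · 0.098765 = 0.016461, 1/3 · 0.22222 = 0.074074, 1/12 · 0.098765 = 0.0082305, 1/3 · 0.10938 = 0.036458, 1/12 · 0.2449 = 0.020408; with total 0.15563.
Therefore the posterior P(box A | data) = (0.016461) / (0.15563) = 0.10577.

0.106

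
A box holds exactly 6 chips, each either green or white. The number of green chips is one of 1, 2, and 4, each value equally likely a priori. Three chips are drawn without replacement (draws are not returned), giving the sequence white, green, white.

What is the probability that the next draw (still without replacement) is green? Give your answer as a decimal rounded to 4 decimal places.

Compute the likelihood of the observed sequence for each case: P(data | r = 1) = (5/6)(1/5)(4/4) = 1/6; P(data | r = 2) = (4/6)(2/5)(3/4) = 1/5; P(data | r = 4) = (2/6)(4/5)(1/4) = 1/15.
The prior-weighted likelihoods are 1/3 · 1/6 = 1/18, 1/3 · 1/5 = 1/15, 1/3 · 1/15 = 1/45; these sum to 13/90.
Dividing through by the total gives posterior P(r = 1 | data) = 5/13, P(r = 2 | data) = 6/13, P(r = 4 | data) = 2/13.
So P(green next | data) = Σ P(green next | H) P(H | data) = (0)(5/13) + (1/3)(6/13) + (1)(2/13) = 4/13.

0.3077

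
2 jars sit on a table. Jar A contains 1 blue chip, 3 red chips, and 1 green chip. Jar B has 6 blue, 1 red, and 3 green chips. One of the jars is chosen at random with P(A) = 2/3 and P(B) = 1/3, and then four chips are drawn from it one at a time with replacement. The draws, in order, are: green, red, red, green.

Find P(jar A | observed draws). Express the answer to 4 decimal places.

Compute the likelihood of the observed sequence for each case: P(data | jar A) = (1/5)(3/5)(3/5)(1/5) = 0.0144; P(data | jar B) = (3/10)(1/10)(1/10)(3/10) = 0.0009.
Multiplying each by its prior: 2/3 · 0.0144 = 0.0096, 1/3 · 0.0009 = 0.0003; these sum to 0.0099.
Hence P(jar A | data) = (0.0096) / (0.0099) = 0.9697.

0.9697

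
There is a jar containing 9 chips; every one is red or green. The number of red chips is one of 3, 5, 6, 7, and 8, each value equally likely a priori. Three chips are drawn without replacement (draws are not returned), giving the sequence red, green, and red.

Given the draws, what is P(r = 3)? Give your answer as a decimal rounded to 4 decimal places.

0.1040

Under each hypothesis, the probability of the observed sequence is: P(data | r = 3) = (3/9)(6/8)(2/7) = 0.071429; P(data | r = 5) = (5/9)(4/8)(4/7) = 0.15873; P(data | r = 6) = (6/9)(3/8)(5/7) = 0.17857; P(data | r = 7) = (7/9)(2/8)(6/7) = 0.16667; P(data | r = 8) = (8/9)(1/8)(7/7) = 0.11111.
The prior-weighted likelihoods are 1/5 · 0.071429 = 0.014286, 1/5 · 0.15873 = 0.031746, 1/5 · 0.17857 = 0.035714, 1/5 · 0.16667 = 0.033333, 1/5 · 0.11111 = 0.022222; these sum to 0.1373.
Hence P(r = 3 | data) = (0.014286) / (0.1373) = 0.10405.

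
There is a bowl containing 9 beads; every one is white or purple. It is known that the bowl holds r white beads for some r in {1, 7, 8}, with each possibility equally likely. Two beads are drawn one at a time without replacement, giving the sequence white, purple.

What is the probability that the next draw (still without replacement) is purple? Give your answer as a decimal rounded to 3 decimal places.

0.333

The likelihood of the observed sequence under each hypothesis: P(data | r = 1) = (1/9)(8/8) = 1/9; P(data | r = 7) = (7/9)(2/8) = 7/36; P(data | r = 8) = (8/9)(1/8) = 1/9.
Weighting by the prior gives 1/3 · 1/9 = 1/27, 1/3 · 7/36 = 7/108, 1/3 · 1/9 = 1/27; with total 5/36.
The posterior is then P(r = 1 | data) = 4/15, P(r = 7 | data) = 7/15, P(r = 8 | data) = 4/15.
So P(purple next | data) = Σ P(purple next | H) P(H | data) = (1)(4/15) + (1/7)(7/15) + (0)(4/15) = 1/3.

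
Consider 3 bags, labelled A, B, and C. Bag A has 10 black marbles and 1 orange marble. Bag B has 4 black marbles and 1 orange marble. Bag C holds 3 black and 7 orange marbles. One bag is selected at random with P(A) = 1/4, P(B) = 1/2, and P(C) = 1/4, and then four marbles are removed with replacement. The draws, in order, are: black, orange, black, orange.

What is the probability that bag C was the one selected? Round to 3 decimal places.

Under each hypothesis, the probability of the observed sequence is: P(data | bag A) = (10/11)(1/11)(10/11)(1/11) = 0.0068301; P(data | bag B) = (4/5)(1/5)(4/5)(1/5) = 0.0256; P(data | bag C) = (3/10)(7/10)(3/10)(7/10) = 0.0441.
Multiplying each by its prior: 1/4 · 0.0068301 = 0.0017075, 1/2 · 0.0256 = 0.0128, 1/4 · 0.0441 = 0.011025; these sum to 0.025533.
Therefore the posterior P(bag C | data) = (0.011025) / (0.025533) = 0.4318.

0.432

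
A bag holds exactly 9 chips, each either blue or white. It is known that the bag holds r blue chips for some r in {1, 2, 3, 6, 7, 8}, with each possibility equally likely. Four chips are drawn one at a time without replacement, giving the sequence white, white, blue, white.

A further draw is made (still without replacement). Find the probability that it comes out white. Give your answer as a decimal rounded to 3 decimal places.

0.771

The likelihood of the observed sequence under each hypothesis: P(data | r = 1) = (8/9)(7/8)(1/7)(6/6) = 1/9; P(data | r = 2) = (7/9)(6/8)(2/7)(5/6) = 5/36; P(data | r = 3) = (6/9)(5/8)(3/7)(4/6) = 5/42; P(data | r = 6) = (3/9)(2/8)(6/7)(1/6) = 1/84; P(data | r = 7) = (2/9)(1/8)(7/7)(0/6) = 0; P(data | r = 8) = (1/9)(0/8) = 0.
The prior-weighted likelihoods are 1/6 · 1/9 = 1/54, 1/6 · 5/36 = 5/216, 1/6 · 5/42 = 5/252, 1/6 · 1/84 = 1/504, 1/6 · 0 = 0, 1/6 · 0 = 0; these sum to 4/63.
Dividing through by the total gives posterior P(r = 1 | data) = 7/24, P(r = 2 | data) = 35/96, P(r = 3 | data) = 5/16, P(r = 6 | data) = 1/32, P(r = 7 | data) = 0, P(r = 8 | data) = 0.
The predictive probability is P(white next | data) = (1)(7/24) + (4/5)(35/96) + (3/5)(5/16) + (0)(1/32) = 37/48.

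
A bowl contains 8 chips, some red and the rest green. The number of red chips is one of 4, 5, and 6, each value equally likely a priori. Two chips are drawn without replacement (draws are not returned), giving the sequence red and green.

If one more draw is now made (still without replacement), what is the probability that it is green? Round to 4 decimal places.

The likelihood of the observed sequence under each hypothesis: P(data | r = 4) = (4/8)(4/7) = 2/7; P(data | r = 5) = (5/8)(3/7) = 15/56; P(data | r = 6) = (6/8)(2/7) = 3/14.
Weighting by the prior gives 1/3 · 2/7 = 2/21, 1/3 · 15/56 = 5/56, 1/3 · 3/14 = 1/14; these sum to 43/168.
Dividing through by the total gives posterior P(r = 4 | data) = 16/43, P(r = 5 | data) = 15/43, P(r = 6 | data) = 12/43.
So P(green next | data) = Σ P(green next | H) P(H | data) = (1/2)(16/43) + (1/3)(15/43) + (1/6)(12/43) = 15/43.

0.3488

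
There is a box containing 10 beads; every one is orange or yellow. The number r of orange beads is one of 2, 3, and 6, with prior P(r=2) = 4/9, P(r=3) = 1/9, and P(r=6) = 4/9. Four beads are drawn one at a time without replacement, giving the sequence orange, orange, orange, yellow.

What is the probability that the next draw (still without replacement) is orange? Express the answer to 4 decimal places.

0.4893

Under each hypothesis, the probability of the observed sequence is: P(data | r = 2) = (2/10)(1/9)(0/8) = 0; P(data | r = 3) = (3/10)(2/9)(1/8)(7/7) = 0.0083333; P(data | r = 6) = (6/10)(5/9)(4/8)(4/7) = 0.095238.
The prior-weighted likelihoods are 4/9 · 0 = 0, 1/9 · 0.0083333 = 0.00092593, 4/9 · 0.095238 = 0.042328; summing to 0.043254.
Normalising, the posterior is P(r = 2 | data) = 0, P(r = 3 | data) = 0.021407, P(r = 6 | data) = 0.97859.
Averaging over the posterior, P(orange next | data) = (0)(0.021407) + (1/2)(0.97859) = 0.4893.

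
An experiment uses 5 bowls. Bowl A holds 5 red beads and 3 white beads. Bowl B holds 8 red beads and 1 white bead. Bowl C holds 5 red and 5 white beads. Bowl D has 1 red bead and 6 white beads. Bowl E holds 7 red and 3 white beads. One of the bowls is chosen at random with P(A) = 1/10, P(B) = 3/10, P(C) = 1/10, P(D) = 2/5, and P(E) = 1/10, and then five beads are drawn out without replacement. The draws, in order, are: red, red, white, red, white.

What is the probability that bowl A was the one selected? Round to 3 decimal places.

0.397

The likelihood of the observed sequence under each hypothesis: P(data | bowl A) = (5/8)(4/7)(3/6)(3/5)(2/4) = 0.053571; P(data | bowl B) = (8/9)(7/8)(1/7)(6/6)(0/5) = 0; P(data | bowl C) = (5/10)(4/9)(5/8)(3/7)(4/6) = 0.039683; P(data | bowl D) = (1/7)(0/6) = 0; P(data | bowl E) = (7/10)(6/9)(3/8)(5/7)(2/6) = 0.041667.
Multiplying each by its prior: 1/10 · 0.053571 = 0.0053571, 3/10 · 0 = 0, 1/10 · 0.039683 = 0.0039683, 2/5 · 0 = 0, 1/10 · 0.041667 = 0.0041667; summing to 0.013492.
By Bayes' rule, P(bowl A | data) = (0.0053571) / (0.013492) = 0.39706.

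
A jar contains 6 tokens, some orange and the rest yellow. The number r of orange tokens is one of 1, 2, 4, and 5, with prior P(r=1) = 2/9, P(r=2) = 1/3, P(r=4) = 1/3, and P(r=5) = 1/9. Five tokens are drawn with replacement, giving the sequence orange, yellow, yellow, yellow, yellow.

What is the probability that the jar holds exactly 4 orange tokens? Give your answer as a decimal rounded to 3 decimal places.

0.064

For each hypothesis, P(data | H) works out to: P(data | r = 1) = (1/6)(5/6)(5/6)(5/6)(5/6) = 0.080376; P(data | r = 2) = (2/6)(4/6)(4/6)(4/6)(4/6) = 0.065844; P(data | r = 4) = (4/6)(2/6)(2/6)(2/6)(2/6) = 0.0082305; P(data | r = 5) = (5/6)(1/6)(1/6)(1/6)(1/6) = 0.000643.
Weighting by the prior gives 2/9 · 0.080376 = 0.017861, 1/3 · 0.065844 = 0.021948, 1/3 · 0.0082305 = 0.0027435, 1/9 · 0.000643 = 7.1445e-05; these sum to 0.042624.
So P(r = 4 | data) = (0.0027435) / (0.042624) = 0.064365.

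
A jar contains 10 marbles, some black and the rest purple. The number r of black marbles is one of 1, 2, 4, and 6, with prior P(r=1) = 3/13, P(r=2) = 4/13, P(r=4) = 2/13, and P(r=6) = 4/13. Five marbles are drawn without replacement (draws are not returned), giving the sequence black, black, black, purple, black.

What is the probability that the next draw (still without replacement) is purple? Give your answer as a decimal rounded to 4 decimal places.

0.6190

The likelihood of the observed sequence under each hypothesis: P(data | r = 1) = (1/10)(0/9) = 0; P(data | r = 2) = (2/10)(1/9)(0/8) = 0; P(data | r = 4) = (4/10)(3/9)(2/8)(6/7)(1/6) = 0.0047619; P(data | r = 6) = (6/10)(5/9)(4/8)(4/7)(3/6) = 0.047619.
The prior-weighted likelihoods are 3/13 · 0 = 0, 4/13 · 0 = 0, 2/13 · 0.0047619 = 0.0007326, 4/13 · 0.047619 = 0.014652; summing to 0.015385.
Normalising, the posterior is P(r = 1 | data) = 0, P(r = 2 | data) = 0, P(r = 4 | data) = 0.047619, P(r = 6 | data) = 0.95238.
The predictive probability is P(purple next | data) = (1)(0.047619) + (3/5)(0.95238) = 0.61905.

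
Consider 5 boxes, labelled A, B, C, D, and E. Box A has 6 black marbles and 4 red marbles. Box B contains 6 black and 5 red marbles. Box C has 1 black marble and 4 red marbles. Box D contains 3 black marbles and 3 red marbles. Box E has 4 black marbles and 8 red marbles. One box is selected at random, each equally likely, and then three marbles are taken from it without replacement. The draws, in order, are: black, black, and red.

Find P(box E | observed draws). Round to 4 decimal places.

Compute the likelihood of the observed sequence for each case: P(data | box A) = (6/10)(5/9)(4/8) = 0.16667; P(data | box B) = (6/11)(5/10)(5/9) = 0.15152; P(data | box C) = (1/5)(0/4) = 0; P(data | box D) = (3/6)(2/5)(3/4) = 0.15; P(data | box E) = (4/12)(3/11)(8/10) = 0.072727.
Multiplying each by its prior: 1/5 · 0.16667 = 0.033333, 1/5 · 0.15152 = 0.030303, 1/5 · 0 = 0, 1/5 · 0.15 = 0.03, 1/5 · 0.072727 = 0.014545; summing to 0.10818.
Hence P(box E | data) = (0.014545) / (0.10818) = 0.13445.

0.1345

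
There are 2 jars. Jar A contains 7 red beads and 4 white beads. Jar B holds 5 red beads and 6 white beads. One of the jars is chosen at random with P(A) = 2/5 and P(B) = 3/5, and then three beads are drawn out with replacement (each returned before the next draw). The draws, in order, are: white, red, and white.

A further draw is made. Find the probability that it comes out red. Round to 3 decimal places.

0.508

The likelihood of the observed sequence under each hypothesis: P(data | jar A) = (4/11)(7/11)(4/11) = 0.084147; P(data | jar B) = (6/11)(5/11)(6/11) = 0.13524.
The prior-weighted likelihoods are 2/5 · 0.084147 = 0.033659, 3/5 · 0.13524 = 0.081142; summing to 0.1148.
Normalising, the posterior is P(jar A | data) = 0.29319, P(jar B | data) = 0.70681.
The predictive probability is P(red next | data) = (7/11)(0.29319) + (5/11)(0.70681) = 0.50785.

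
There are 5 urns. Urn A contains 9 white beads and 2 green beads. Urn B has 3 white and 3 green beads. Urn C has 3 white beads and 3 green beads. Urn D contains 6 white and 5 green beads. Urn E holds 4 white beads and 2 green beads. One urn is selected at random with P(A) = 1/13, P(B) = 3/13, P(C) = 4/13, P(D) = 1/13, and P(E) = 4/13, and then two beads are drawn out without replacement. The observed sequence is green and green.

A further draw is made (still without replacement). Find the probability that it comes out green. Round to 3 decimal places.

0.220

The likelihood of the observed sequence under each hypothesis: P(data | urn A) = (2/11)(1/10) = 1/55; P(data | urn B) = (3/6)(2/5) = 1/5; P(data | urn C) = (3/6)(2/5) = 1/5; P(data | urn D) = (5/11)(4/10) = 2/11; P(data | urn E) = (2/6)(1/5) = 1/15.
Weighting by the prior gives 1/13 · 1/55 = 1/715, 3/13 · 1/5 = 3/65, 4/13 · 1/5 = 4/65, 1/13 · 2/11 = 2/143, 4/13 · 1/15 = 4/195; summing to 28/195.
Dividing through by the total gives posterior P(urn A | data) = 0.0097403, P(urn B | data) = 0.32143, P(urn C | data) = 0.42857, P(urn D | data) = 0.097403, P(urn E | data) = 0.14286.
Averaging over the posterior, P(green next | data) = (0)(0.0097403) + (1/4)(0.32143) + (1/4)(0.42857) + (1/3)(0.097403) + (0)(0.14286) = 0.21997.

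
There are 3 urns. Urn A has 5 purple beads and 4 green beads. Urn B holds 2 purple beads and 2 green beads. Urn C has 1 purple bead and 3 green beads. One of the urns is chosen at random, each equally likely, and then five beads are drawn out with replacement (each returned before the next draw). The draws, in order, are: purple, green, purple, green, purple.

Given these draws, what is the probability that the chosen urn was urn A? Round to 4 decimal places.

For each hypothesis, P(data | H) works out to: P(data | urn A) = (5/9)(4/9)(5/9)(4/9)(5/9) = 0.03387; P(data | urn B) = (2/4)(2/4)(2/4)(2/4)(2/4) = 0.03125; P(data | urn C) = (1/4)(3/4)(1/4)(3/4)(1/4) = 0.0087891.
Weighting by the prior gives 1/3 · 0.03387 = 0.01129, 1/3 · 0.03125 = 0.010417, 1/3 · 0.0087891 = 0.0029297; with total 0.024636.
By Bayes' rule, P(urn A | data) = (0.01129) / (0.024636) = 0.45827.

0.4583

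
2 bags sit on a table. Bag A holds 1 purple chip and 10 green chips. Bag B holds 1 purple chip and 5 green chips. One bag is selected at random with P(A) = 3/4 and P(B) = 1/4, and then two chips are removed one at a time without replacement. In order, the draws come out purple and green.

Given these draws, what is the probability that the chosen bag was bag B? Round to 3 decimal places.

0.379

For each hypothesis, P(data | H) works out to: P(data | bag A) = (1/11)(10/10) = 1/11; P(data | bag B) = (1/6)(5/5) = 1/6.
Multiplying each by its prior: 3/4 · 1/11 = 3/44, 1/4 · 1/6 = 1/24; summing to 29/264.
By Bayes' rule, P(bag B | data) = (1/24) / (29/264) = 11/29.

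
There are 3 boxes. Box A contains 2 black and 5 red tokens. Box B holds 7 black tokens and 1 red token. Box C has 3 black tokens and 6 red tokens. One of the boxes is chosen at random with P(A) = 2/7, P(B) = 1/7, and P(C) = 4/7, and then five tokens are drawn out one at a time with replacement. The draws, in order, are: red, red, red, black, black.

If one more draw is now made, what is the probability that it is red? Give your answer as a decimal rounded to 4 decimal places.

0.6772

For each hypothesis, P(data | H) works out to: P(data | box A) = (5/7)(5/7)(5/7)(2/7)(2/7) = 0.02975; P(data | box B) = (1/8)(1/8)(1/8)(7/8)(7/8) = 0.0014954; P(data | box C) = (6/9)(6/9)(6/9)(3/9)(3/9) = 0.032922.
Weighting by the prior gives 2/7 · 0.02975 = 0.0084999, 1/7 · 0.0014954 = 0.00021362, 4/7 · 0.032922 = 0.018812; with total 0.027526.
Normalising, the posterior is P(box A | data) = 0.30879, P(box B | data) = 0.0077608, P(box C | data) = 0.68344.
The predictive probability is P(red next | data) = (5/7)(0.30879) + (1/8)(0.0077608) + (2/3)(0.68344) = 0.67717.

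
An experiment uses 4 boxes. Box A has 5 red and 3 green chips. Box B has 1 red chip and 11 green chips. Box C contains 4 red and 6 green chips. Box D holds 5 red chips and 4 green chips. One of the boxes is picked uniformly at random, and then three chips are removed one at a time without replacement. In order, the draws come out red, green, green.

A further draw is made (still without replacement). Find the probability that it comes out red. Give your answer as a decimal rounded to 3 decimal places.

0.485

For each hypothesis, P(data | H) works out to: P(data | box A) = (5/8)(3/7)(2/6) = 5/56; P(data | box B) = (1/12)(11/11)(10/10) = 1/12; P(data | box C) = (4/10)(6/9)(5/8) = 1/6; P(data | box D) = (5/9)(4/8)(3/7) = 5/42.
Weighting by the prior gives 1/4 · 5/56 = 5/224, 1/4 · 1/12 = 1/48, 1/4 · 1/6 = 1/24, 1/4 · 5/42 = 5/168; these sum to 11/96.
The posterior is then P(box A | data) = 15/77, P(box B | data) = 2/11, P(box C | data) = 4/11, P(box D | data) = 20/77.
Averaging over the posterior, P(red next | data) = (4/5)(15/77) + (0)(2/11) + (3/7)(4/11) + (2/3)(20/77) = 16/33.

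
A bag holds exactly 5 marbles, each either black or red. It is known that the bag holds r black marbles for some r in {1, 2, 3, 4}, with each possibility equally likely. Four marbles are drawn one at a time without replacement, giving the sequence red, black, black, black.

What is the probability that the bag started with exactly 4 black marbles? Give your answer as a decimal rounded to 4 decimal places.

Under each hypothesis, the probability of the observed sequence is: P(data | r = 1) = (4/5)(1/4)(0/3) = 0; P(data | r = 2) = (3/5)(2/4)(1/3)(0/2) = 0; P(data | r = 3) = (2/5)(3/4)(2/3)(1/2) = 1/10; P(data | r = 4) = (1/5)(4/4)(3/3)(2/2) = 1/5.
The prior-weighted likelihoods are 1/4 · 0 = 0, 1/4 · 0 = 0, 1/4 · 1/10 = 1/40, 1/4 · 1/5 = 1/20; summing to 3/40.
By Bayes' rule, P(r = 4 | data) = (1/20) / (3/40) = 2/3.

0.6667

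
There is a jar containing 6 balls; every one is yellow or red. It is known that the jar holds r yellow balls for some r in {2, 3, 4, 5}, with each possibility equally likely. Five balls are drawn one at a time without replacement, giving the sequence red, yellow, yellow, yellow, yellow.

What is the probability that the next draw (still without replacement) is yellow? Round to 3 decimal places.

Under each hypothesis, the probability of the observed sequence is: P(data | r = 2) = (4/6)(2/5)(1/4)(0/3) = 0; P(data | r = 3) = (3/6)(3/5)(2/4)(1/3)(0/2) = 0; P(data | r = 4) = (2/6)(4/5)(3/4)(2/3)(1/2) = 1/15; P(data | r = 5) = (1/6)(5/5)(4/4)(3/3)(2/2) = 1/6.
The prior-weighted likelihoods are 1/4 · 0 = 0, 1/4 · 0 = 0, 1/4 · 1/15 = 1/60, 1/4 · 1/6 = 1/24; with total 7/120.
Normalising, the posterior is P(r = 2 | data) = 0, P(r = 3 | data) = 0, P(r = 4 | data) = 2/7, P(r = 5 | data) = 5/7.
So P(yellow next | data) = Σ P(yellow next | H) P(H | data) = (0)(2/7) + (1)(5/7) = 5/7.

0.714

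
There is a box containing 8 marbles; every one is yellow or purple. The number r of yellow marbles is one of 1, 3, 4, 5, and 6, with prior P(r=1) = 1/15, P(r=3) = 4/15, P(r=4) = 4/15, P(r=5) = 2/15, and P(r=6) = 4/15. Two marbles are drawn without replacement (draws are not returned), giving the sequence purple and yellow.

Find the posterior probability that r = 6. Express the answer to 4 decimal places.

For each hypothesis, P(data | H) works out to: P(data | r = 1) = (7/8)(1/7) = 1/8; P(data | r = 3) = (5/8)(3/7) = 15/56; P(data | r = 4) = (4/8)(4/7) = 2/7; P(data | r = 5) = (3/8)(5/7) = 15/56; P(data | r = 6) = (2/8)(6/7) = 3/14.
Multiplying each by its prior: 1/15 · 1/8 = 1/120, 4/15 · 15/56 = 1/14, 4/15 · 2/7 = 8/105, 2/15 · 15/56 = 1/28, 4/15 · 3/14 = 2/35; with total 209/840.
So P(r = 6 | data) = (2/35) / (209/840) = 48/209.

0.2297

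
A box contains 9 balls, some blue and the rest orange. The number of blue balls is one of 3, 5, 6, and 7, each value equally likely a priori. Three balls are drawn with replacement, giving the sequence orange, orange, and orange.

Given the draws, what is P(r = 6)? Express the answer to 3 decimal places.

0.086

For each hypothesis, P(data | H) works out to: P(data | r = 3) = (6/9)(6/9)(6/9) = 8/27; P(data | r = 5) = (4/9)(4/9)(4/9) = 64/729; P(data | r = 6) = (3/9)(3/9)(3/9) = 1/27; P(data | r = 7) = (2/9)(2/9)(2/9) = 8/729.
Weighting by the prior gives 1/4 · 8/27 = 2/27, 1/4 · 64/729 = 16/729, 1/4 · 1/27 = 1/108, 1/4 · 8/729 = 2/729; with total 35/324.
Therefore the posterior P(r = 6 | data) = (1/108) / (35/324) = 3/35.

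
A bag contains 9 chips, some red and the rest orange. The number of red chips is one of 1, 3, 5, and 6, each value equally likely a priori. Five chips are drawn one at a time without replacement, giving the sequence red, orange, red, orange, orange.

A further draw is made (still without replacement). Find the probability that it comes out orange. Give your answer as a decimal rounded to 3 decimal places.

For each hypothesis, P(data | H) works out to: P(data | r = 1) = (1/9)(8/8)(0/7) = 0; P(data | r = 3) = (3/9)(6/8)(2/7)(5/6)(4/5) = 0.047619; P(data | r = 5) = (5/9)(4/8)(4/7)(3/6)(2/5) = 0.031746; P(data | r = 6) = (6/9)(3/8)(5/7)(2/6)(1/5) = 0.011905.
Multiplying each by its prior: 1/4 · 0 = 0, 1/4 · 0.047619 = 0.011905, 1/4 · 0.031746 = 0.0079365, 1/4 · 0.011905 = 0.0029762; with total 0.022817.
Normalising, the posterior is P(r = 1 | data) = 0, P(r = 3 | data) = 0.52174, P(r = 5 | data) = 0.34783, P(r = 6 | data) = 0.13043.
So P(orange next | data) = Σ P(orange next | H) P(H | data) = (3/4)(0.52174) + (1/4)(0.34783) + (0)(0.13043) = 0.47826.

0.478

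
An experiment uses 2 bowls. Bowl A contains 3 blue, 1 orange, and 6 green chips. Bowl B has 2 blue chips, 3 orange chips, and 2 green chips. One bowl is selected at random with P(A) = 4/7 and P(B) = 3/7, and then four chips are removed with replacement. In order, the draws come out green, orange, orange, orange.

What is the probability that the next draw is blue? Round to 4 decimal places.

0.2862

The likelihood of the observed sequence under each hypothesis: P(data | bowl A) = (6/10)(1/10)(1/10)(1/10) = 0.0006; P(data | bowl B) = (2/7)(3/7)(3/7)(3/7) = 0.022491.
Multiplying each by its prior: 4/7 · 0.0006 = 0.00034286, 3/7 · 0.022491 = 0.0096388; summing to 0.0099817.
The posterior is then P(bowl A | data) = 0.034349, P(bowl B | data) = 0.96565.
Averaging over the posterior, P(blue next | data) = (3/10)(0.034349) + (2/7)(0.96565) = 0.2862.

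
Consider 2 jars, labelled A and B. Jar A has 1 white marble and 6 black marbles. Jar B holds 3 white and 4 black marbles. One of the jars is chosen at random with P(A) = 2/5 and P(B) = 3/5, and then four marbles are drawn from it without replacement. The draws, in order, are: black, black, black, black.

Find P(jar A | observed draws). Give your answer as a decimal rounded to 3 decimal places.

0.909

For each hypothesis, P(data | H) works out to: P(data | jar A) = (6/7)(5/6)(4/5)(3/4) = 3/7; P(data | jar B) = (4/7)(3/6)(2/5)(1/4) = 1/35.
The prior-weighted likelihoods are 2/5 · 3/7 = 6/35, 3/5 · 1/35 = 3/175; with total 33/175.
By Bayes' rule, P(jar A | data) = (6/35) / (33/175) = 10/11.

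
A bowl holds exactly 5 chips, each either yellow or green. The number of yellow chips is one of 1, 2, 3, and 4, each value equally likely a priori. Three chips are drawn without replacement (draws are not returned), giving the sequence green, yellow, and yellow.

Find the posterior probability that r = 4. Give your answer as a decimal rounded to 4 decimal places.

0.4000

Compute the likelihood of the observed sequence for each case: P(data | r = 1) = (4/5)(1/4)(0/3) = 0; P(data | r = 2) = (3/5)(2/4)(1/3) = 1/10; P(data | r = 3) = (2/5)(3/4)(2/3) = 1/5; P(data | r = 4) = (1/5)(4/4)(3/3) = 1/5.
Multiplying each by its prior: 1/4 · 0 = 0, 1/4 · 1/10 = 1/40, 1/4 · 1/5 = 1/20, 1/4 · 1/5 = 1/20; these sum to 1/8.
By Bayes' rule, P(r = 4 | data) = (1/20) / (1/8) = 2/5.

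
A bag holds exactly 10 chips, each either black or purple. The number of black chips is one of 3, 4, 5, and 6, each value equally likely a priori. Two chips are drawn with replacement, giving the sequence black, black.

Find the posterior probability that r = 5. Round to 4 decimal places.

0.2907

Compute the likelihood of the observed sequence for each case: P(data | r = 3) = (3/10)(3/10) = 9/100; P(data | r = 4) = (4/10)(4/10) = 4/25; P(data | r = 5) = (5/10)(5/10) = 1/4; P(data | r = 6) = (6/10)(6/10) = 9/25.
The prior-weighted likelihoods are 1/4 · 9/100 = 9/400, 1/4 · 4/25 = 1/25, 1/4 · 1/4 = 1/16, 1/4 · 9/25 = 9/100; summing to 43/200.
Hence P(r = 5 | data) = (1/16) / (43/200) = 25/86.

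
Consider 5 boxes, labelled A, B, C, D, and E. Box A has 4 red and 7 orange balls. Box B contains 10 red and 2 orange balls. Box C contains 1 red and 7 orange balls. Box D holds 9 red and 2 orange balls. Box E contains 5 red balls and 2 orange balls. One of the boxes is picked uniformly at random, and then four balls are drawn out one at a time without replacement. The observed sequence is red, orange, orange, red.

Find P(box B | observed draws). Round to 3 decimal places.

0.105

The likelihood of the observed sequence under each hypothesis: P(data | box A) = (4/11)(7/10)(6/9)(3/8) = 0.063636; P(data | box B) = (10/12)(2/11)(1/10)(9/9) = 0.015152; P(data | box C) = (1/8)(7/7)(6/6)(0/5) = 0; P(data | box D) = (9/11)(2/10)(1/9)(8/8) = 0.018182; P(data | box E) = (5/7)(2/6)(1/5)(4/4) = 0.047619.
The prior-weighted likelihoods are 1/5 · 0.063636 = 0.012727, 1/5 · 0.015152 = 0.0030303, 1/5 · 0 = 0, 1/5 · 0.018182 = 0.0036364, 1/5 · 0.047619 = 0.0095238; with total 0.028918.
Therefore the posterior P(box B | data) = (0.0030303) / (0.028918) = 0.10479.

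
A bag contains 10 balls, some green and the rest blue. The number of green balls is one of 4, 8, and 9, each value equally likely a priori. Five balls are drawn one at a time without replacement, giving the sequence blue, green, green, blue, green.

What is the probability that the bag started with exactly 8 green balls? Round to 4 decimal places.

0.4828

The likelihood of the observed sequence under each hypothesis: P(data | r = 4) = (6/10)(4/9)(3/8)(5/7)(2/6) = 0.02381; P(data | r = 8) = (2/10)(8/9)(7/8)(1/7)(6/6) = 0.022222; P(data | r = 9) = (1/10)(9/9)(8/8)(0/7) = 0.
Multiplying each by its prior: 1/3 · 0.02381 = 0.0079365, 1/3 · 0.022222 = 0.0074074, 1/3 · 0 = 0; with total 0.015344.
By Bayes' rule, P(r = 8 | data) = (0.0074074) / (0.015344) = 0.48276.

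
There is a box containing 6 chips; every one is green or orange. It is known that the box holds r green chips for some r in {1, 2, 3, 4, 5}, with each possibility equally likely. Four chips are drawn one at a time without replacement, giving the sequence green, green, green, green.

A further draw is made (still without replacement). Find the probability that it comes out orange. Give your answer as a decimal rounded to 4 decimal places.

0.5833

Compute the likelihood of the observed sequence for each case: P(data | r = 1) = (1/6)(0/5) = 0; P(data | r = 2) = (2/6)(1/5)(0/4) = 0; P(data | r = 3) = (3/6)(2/5)(1/4)(0/3) = 0; P(data | r = 4) = (4/6)(3/5)(2/4)(1/3) = 1/15; P(data | r = 5) = (5/6)(4/5)(3/4)(2/3) = 1/3.
Multiplying each by its prior: 1/5 · 0 = 0, 1/5 · 0 = 0, 1/5 · 0 = 0, 1/5 · 1/15 = 1/75, 1/5 · 1/3 = 1/15; these sum to 2/25.
Dividing through by the total gives posterior P(r = 1 | data) = 0, P(r = 2 | data) = 0, P(r = 3 | data) = 0, P(r = 4 | data) = 1/6, P(r = 5 | data) = 5/6.
So P(orange next | data) = Σ P(orange next | H) P(H | data) = (1)(1/6) + (1/2)(5/6) = 7/12.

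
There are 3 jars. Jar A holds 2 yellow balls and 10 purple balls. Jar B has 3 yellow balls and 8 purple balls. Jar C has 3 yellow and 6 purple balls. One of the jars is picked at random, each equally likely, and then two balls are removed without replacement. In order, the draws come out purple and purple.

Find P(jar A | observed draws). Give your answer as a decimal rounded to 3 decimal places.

0.424

The likelihood of the observed sequence under each hypothesis: P(data | jar A) = (10/12)(9/11) = 0.68182; P(data | jar B) = (8/11)(7/10) = 0.50909; P(data | jar C) = (6/9)(5/8) = 0.41667.
Weighting by the prior gives 1/3 · 0.68182 = 0.22727, 1/3 · 0.50909 = 0.1697, 1/3 · 0.41667 = 0.13889; summing to 0.53586.
By Bayes' rule, P(jar A | data) = (0.22727) / (0.53586) = 0.42413.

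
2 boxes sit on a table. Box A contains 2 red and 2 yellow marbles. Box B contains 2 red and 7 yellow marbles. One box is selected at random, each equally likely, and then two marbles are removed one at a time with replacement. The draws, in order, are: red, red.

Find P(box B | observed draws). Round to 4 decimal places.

The likelihood of the observed sequence under each hypothesis: P(data | box A) = (2/4)(2/4) = 1/4; P(data | box B) = (2/9)(2/9) = 4/81.
Multiplying each by its prior: 1/2 · 1/4 = 1/8, 1/2 · 4/81 = 2/81; these sum to 97/648.
By Bayes' rule, P(box B | data) = (2/81) / (97/648) = 16/97.

0.1649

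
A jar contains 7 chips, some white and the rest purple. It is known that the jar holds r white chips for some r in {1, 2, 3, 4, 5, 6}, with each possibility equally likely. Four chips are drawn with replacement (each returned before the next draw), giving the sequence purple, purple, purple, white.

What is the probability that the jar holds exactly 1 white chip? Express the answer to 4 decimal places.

Compute the likelihood of the observed sequence for each case: P(data | r = 1) = (6/7)(6/7)(6/7)(1/7) = 0.089963; P(data | r = 2) = (5/7)(5/7)(5/7)(2/7) = 0.10412; P(data | r = 3) = (4/7)(4/7)(4/7)(3/7) = 0.079967; P(data | r = 4) = (3/7)(3/7)(3/7)(4/7) = 0.044981; P(data | r = 5) = (2/7)(2/7)(2/7)(5/7) = 0.01666; P(data | r = 6) = (1/7)(1/7)(1/7)(6/7) = 0.002499.
Weighting by the prior gives 1/6 · 0.089963 = 0.014994, 1/6 · 0.10412 = 0.017354, 1/6 · 0.079967 = 0.013328, 1/6 · 0.044981 = 0.0074969, 1/6 · 0.01666 = 0.0027766, 1/6 · 0.002499 = 0.00041649; summing to 0.056365.
So P(r = 1 | data) = (0.014994) / (0.056365) = 0.26601.

0.2660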